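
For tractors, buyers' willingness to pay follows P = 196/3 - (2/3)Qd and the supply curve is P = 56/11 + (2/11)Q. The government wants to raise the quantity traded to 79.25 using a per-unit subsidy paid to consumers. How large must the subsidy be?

At Q = 79.25, from the demand curve buyers pay Pb = 196/3 − (2/3)·79.25 = 12.5; from the supply curve sellers need Ps = 56/11 + (2/11)·79.25 = 19.5.
The subsidy must fill the gap: s = Ps − Pb = 19.5 − 12.5 = 7.

Required subsidy s = 7 per unit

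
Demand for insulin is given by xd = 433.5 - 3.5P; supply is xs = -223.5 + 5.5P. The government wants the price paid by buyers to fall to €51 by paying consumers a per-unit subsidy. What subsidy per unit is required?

At a buyer price of 51, quantity demanded is 433.5 − 3.5·51 = 255.
Sellers supply 255 only when they receive Ps with -223.5 + 5.5·Ps = 255, i.e. Ps = 87.
s = Ps − Pb = 87 − 51 = 36.

Required subsidy s = €36 per unit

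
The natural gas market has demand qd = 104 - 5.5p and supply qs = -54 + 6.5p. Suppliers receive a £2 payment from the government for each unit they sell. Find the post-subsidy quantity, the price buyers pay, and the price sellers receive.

Pre-subsidy: 104 - 5.5p = -54 + 6.5p gives p* = 79/6, q* = 379/12.
With the subsidy, sellers receive ps = pb + 2 for each unit, where pb is the price buyers pay.
Supply in terms of pb becomes qs = -54 + 6.5(pb + 2) = -41 + 6.5pb. Setting this equal to demand: 104 - 5.5pb = -41 + 6.5pb, so pb = 145/12.
Sellers receive ps = 145/12 + 2 = 169/12; q' = 104 − 5.5·(145/12) = 901/24.

q' = 901/24; buyers pay 145/12; sellers receive 169/12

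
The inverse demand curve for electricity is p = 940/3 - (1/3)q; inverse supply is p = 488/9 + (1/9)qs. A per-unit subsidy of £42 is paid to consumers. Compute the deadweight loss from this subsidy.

Pre-subsidy: 940/3 - (1/3)q = 488/9 + (1/9)q gives q* = 583 and p* = 119.
With the rebate, buyers effectively pay pb = ps − 42, where ps is the price sellers receive.
On the curves, pb = 940/3 - (1/3)q and ps = 488/9 + (1/9)q; the wedge ps − pb = 42 gives 488/9 + (1/9)q − (940/3 - (1/3)q) = 42, so q' = 677.5.
Then pb = 940/3 − (1/3)·677.5 = 87.5 and ps = 488/9 + (1/9)·677.5 = 129.5.
The subsidy expands output by 677.5 − 583 = 94.5 past the efficient level; on those units the gap between marginal cost and willingness to pay runs from 0 up to 42.
DWL = ½ × 42 × 94.5 = 1984.5.

Deadweight loss = £1984.5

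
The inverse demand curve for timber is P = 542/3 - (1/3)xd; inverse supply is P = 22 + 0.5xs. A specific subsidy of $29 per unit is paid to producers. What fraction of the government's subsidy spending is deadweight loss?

Pre-subsidy: 542/3 - (1/3)x = 22 + 0.5x gives x* = 190.4 and P* = 117.2.
With the subsidy, sellers receive Ps = Pb + 29 for each unit, where Pb is the price buyers pay.
On the curves, Pb = 542/3 - (1/3)x and Ps = 22 + 0.5x; the wedge Ps − Pb = 29 gives 22 + 0.5x − (542/3 - (1/3)x) = 29, so x' = 225.2.
Then Pb = 542/3 − (1/3)·225.2 = 105.6 and Ps = 22 + 0.5·225.2 = 134.6.
ΔCS = ½(190.4 + 225.2)(117.2 − 105.6) = 2410.48; ΔPS = ½(190.4 + 225.2)(134.6 − 117.2) = 3615.72.
Government spending = 29 × 225.2 = 6530.8.
DWL = ½ × 29 × (225.2 − 190.4) = 504.6; fraction = 504.6 / 6530.8 = 87/1126.

DWL / government spending = 87/1126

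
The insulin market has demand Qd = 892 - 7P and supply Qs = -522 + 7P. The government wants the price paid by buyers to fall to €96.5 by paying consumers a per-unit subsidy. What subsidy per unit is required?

Required subsidy s = €9 per unit

At a buyer price of 96.5, quantity demanded is 892 − 7·96.5 = 216.5.
Sellers supply 216.5 only when they receive Ps with -522 + 7·Ps = 216.5, i.e. Ps = 105.5.
s = Ps − Pb = 105.5 − 96.5 = 9.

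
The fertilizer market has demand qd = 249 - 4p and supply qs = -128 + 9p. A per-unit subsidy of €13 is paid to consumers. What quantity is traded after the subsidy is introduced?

Pre-subsidy: 249 - 4p = -128 + 9p gives p* = 29, q* = 133.
With the rebate, buyers effectively pay pb = ps − 13, where ps is the price sellers receive.
Demand in terms of ps becomes qd = 249 − 4(ps − 13) = 301 - 4ps. Setting this equal to supply: 301 - 4ps = -128 + 9ps, so ps = 33.
Buyers pay pb = 33 − 13 = 20; q' = -128 + 9·33 = 169.

q' = 169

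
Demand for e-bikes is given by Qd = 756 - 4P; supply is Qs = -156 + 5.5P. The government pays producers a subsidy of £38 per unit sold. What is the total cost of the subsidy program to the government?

Government cost = £17480

Pre-subsidy: 756 - 4P = -156 + 5.5P gives P* = 96, Q* = 372.
With the subsidy, sellers receive Ps = Pb + 38 for each unit, where Pb is the price buyers pay.
Supply in terms of Pb becomes Qs = -156 + 5.5(Pb + 38) = 53 + 5.5Pb. Setting this equal to demand: 756 - 4Pb = 53 + 5.5Pb, so Pb = 74.
Sellers receive Ps = 74 + 38 = 112; Q' = 756 − 4·74 = 460.
Government outlay = subsidy × quantity = 38 × 460 = 17480.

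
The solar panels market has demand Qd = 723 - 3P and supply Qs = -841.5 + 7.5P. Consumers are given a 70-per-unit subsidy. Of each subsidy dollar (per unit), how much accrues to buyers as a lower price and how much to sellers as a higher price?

Pre-subsidy: 723 - 3P = -841.5 + 7.5P gives P* = 149, Q* = 276.
With the rebate, buyers effectively pay Pb = Ps − 70, where Ps is the price sellers receive.
Demand in terms of Ps becomes Qd = 723 − 3(Ps − 70) = 933 - 3Ps. Setting this equal to supply: 933 - 3Ps = -841.5 + 7.5Ps, so Ps = 169.
Buyers pay Pb = 169 − 70 = 99; Q' = -841.5 + 7.5·169 = 426.
Buyers' price falls by P* − Pb = 149 − 99 = 50; sellers' price rises by Ps − P* = 169 − 149 = 20.

Buyers gain 50 per unit; sellers gain 20 per unit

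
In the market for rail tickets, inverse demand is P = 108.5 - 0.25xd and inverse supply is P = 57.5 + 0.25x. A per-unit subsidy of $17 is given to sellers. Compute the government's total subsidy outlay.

Government cost = $2312

Pre-subsidy: 108.5 - 0.25x = 57.5 + 0.25x gives x* = 102 and P* = 83.
With the subsidy, sellers receive Ps = Pb + 17 for each unit, where Pb is the price buyers pay.
On the curves, Pb = 108.5 - 0.25x and Ps = 57.5 + 0.25x; the wedge Ps − Pb = 17 gives 57.5 + 0.25x − (108.5 - 0.25x) = 17, so x' = 136.
Then Pb = 108.5 − 0.25·136 = 74.5 and Ps = 57.5 + 0.25·136 = 91.5.
Government outlay = subsidy × quantity = 17 × 136 = 2312.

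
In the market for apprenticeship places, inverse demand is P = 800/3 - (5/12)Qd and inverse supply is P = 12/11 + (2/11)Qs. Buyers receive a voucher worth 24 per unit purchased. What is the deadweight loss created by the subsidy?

Pre-subsidy: 800/3 - (5/12)Q = 12/11 + (2/11)Q gives Q* = 35056/79 and P* = 6460/79.
With the rebate, buyers effectively pay Pb = Ps − 24, where Ps is the price sellers receive.
On the curves, Pb = 800/3 - (5/12)Q and Ps = 12/11 + (2/11)Q; the wedge Ps − Pb = 24 gives 12/11 + (2/11)Q − (800/3 - (5/12)Q) = 24, so Q' = 38224/79.
Then Pb = 800/3 − (5/12)·(38224/79) = 5140/79 and Ps = 12/11 + (2/11)·(38224/79) = 7036/79.
The subsidy expands output by 38224/79 − 35056/79 = 3168/79 past the efficient level; on those units the gap between marginal cost and willingness to pay runs from 0 up to 24.
DWL = ½ × 24 × 3168/79 = 38016/79.

Deadweight loss = 38016/79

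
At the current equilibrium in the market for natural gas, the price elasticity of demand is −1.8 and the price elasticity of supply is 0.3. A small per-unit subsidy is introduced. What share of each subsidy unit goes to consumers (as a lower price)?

Consumer share = 1/7

For a small subsidy around the equilibrium, the benefit split depends on the relative slopes, which at a point are proportional to the elasticities.
Buyer share = εs/(εs + |εd|) = 0.3/(0.3 + 1.8) = 1/7; seller share = |εd|/(εs + |εd|) = 6/7.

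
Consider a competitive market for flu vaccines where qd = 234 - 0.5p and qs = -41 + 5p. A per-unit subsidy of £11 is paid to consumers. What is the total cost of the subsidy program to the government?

Government cost = £2354

Pre-subsidy: 234 - 0.5p = -41 + 5p gives p* = 50, q* = 209.
With the rebate, buyers effectively pay pb = ps − 11, where ps is the price sellers receive.
Demand in terms of ps becomes qd = 234 − 0.5(ps − 11) = 239.5 - 0.5ps. Setting this equal to supply: 239.5 - 0.5ps = -41 + 5ps, so ps = 51.
Buyers pay pb = 51 − 11 = 40; q' = -41 + 5·51 = 214.
Government outlay = subsidy × quantity = 11 × 214 = 2354.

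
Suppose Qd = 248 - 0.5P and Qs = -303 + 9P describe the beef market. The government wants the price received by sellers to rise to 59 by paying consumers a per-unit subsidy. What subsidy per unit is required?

Required subsidy s = 19 per unit

At a seller price of 59, quantity supplied is -303 + 9·59 = 228.
Buyers absorb 228 only when they pay Pb with 248 − 0.5·Pb = 228, i.e. Pb = 40.
s = Ps − Pb = 59 − 40 = 19.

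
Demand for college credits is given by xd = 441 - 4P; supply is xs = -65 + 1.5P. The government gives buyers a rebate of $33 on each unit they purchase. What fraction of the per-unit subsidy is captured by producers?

Pre-subsidy: 441 - 4P = -65 + 1.5P gives P* = 92, x* = 73.
With the rebate, buyers effectively pay Pb = Ps − 33, where Ps is the price sellers receive.
Demand in terms of Ps becomes xd = 441 − 4(Ps − 33) = 573 - 4Ps. Setting this equal to supply: 573 - 4Ps = -65 + 1.5Ps, so Ps = 116.
Buyers pay Pb = 116 − 33 = 83; x' = -65 + 1.5·116 = 109.
Buyers' price falls by P* − Pb = 92 − 83 = 9; sellers' price rises by Ps − P* = 116 − 92 = 24.
So producers capture 24/33 = 8/11 of each unit of subsidy.

Producer share = 8/11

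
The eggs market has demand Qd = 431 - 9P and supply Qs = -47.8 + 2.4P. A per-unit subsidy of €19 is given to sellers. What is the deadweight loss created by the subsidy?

Deadweight loss = €342

Pre-subsidy: 431 - 9P = -47.8 + 2.4P gives P* = 42, Q* = 53.
With the subsidy, sellers receive Ps = Pb + 19 for each unit, where Pb is the price buyers pay.
Supply in terms of Pb becomes Qs = -47.8 + 2.4(Pb + 19) = -2.2 + 2.4Pb. Setting this equal to demand: 431 - 9Pb = -2.2 + 2.4Pb, so Pb = 38.
Sellers receive Ps = 38 + 19 = 57; Q' = 431 − 9·38 = 89.
The subsidy expands output by 89 − 53 = 36 past the efficient level; on those units the gap between marginal cost and willingness to pay runs from 0 up to 19.
DWL = ½ × 19 × 36 = 342.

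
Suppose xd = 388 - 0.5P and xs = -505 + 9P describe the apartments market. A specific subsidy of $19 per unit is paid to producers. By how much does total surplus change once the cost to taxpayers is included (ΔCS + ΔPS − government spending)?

Net change in total surplus = -$85.5

Pre-subsidy: 388 - 0.5P = -505 + 9P gives P* = 94, x* = 341.
With the subsidy, sellers receive Ps = Pb + 19 for each unit, where Pb is the price buyers pay.
Supply in terms of Pb becomes xs = -505 + 9(Pb + 19) = -334 + 9Pb. Setting this equal to demand: 388 - 0.5Pb = -334 + 9Pb, so Pb = 76.
Sellers receive Ps = 76 + 19 = 95; x' = 388 − 0.5·76 = 350.
ΔCS = ½(341 + 350)(94 − 76) = 6219; ΔPS = ½(341 + 350)(95 − 94) = 345.5.
Government spending = 19 × 350 = 6650.
Net change = 6219 + 345.5 − 6650 = -85.5. The loss equals the DWL triangle ½·19·9.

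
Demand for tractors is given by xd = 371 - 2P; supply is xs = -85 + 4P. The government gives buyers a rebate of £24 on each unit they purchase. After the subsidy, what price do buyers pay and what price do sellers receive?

Pre-subsidy: 371 - 2P = -85 + 4P gives P* = 76, x* = 219.
With the rebate, buyers effectively pay Pb = Ps − 24, where Ps is the price sellers receive.
Demand in terms of Ps becomes xd = 371 − 2(Ps − 24) = 419 - 2Ps. Setting this equal to supply: 419 - 2Ps = -85 + 4Ps, so Ps = 84.
Buyers pay Pb = 84 − 24 = 60; x' = -85 + 4·84 = 251.

Buyers pay £60; sellers receive £84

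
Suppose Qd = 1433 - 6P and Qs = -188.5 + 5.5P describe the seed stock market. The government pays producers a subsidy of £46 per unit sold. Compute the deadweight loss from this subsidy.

Pre-subsidy: 1433 - 6P = -188.5 + 5.5P gives P* = 141, Q* = 587.
With the subsidy, sellers receive Ps = Pb + 46 for each unit, where Pb is the price buyers pay.
Supply in terms of Pb becomes Qs = -188.5 + 5.5(Pb + 46) = 64.5 + 5.5Pb. Setting this equal to demand: 1433 - 6Pb = 64.5 + 5.5Pb, so Pb = 119.
Sellers receive Ps = 119 + 46 = 165; Q' = 1433 − 6·119 = 719.
The subsidy expands output by 719 − 587 = 132 past the efficient level; on those units the gap between marginal cost and willingness to pay runs from 0 up to 46.
DWL = ½ × 46 × 132 = 3036.

Deadweight loss = £3036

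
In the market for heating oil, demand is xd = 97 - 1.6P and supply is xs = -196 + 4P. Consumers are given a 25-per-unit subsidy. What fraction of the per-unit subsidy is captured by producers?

Pre-subsidy: 97 - 1.6P = -196 + 4P gives P* = 1465/28, x* = 93/7.
With the rebate, buyers effectively pay Pb = Ps − 25, where Ps is the price sellers receive.
Demand in terms of Ps becomes xd = 97 − 1.6(Ps − 25) = 137 - 1.6Ps. Setting this equal to supply: 137 - 1.6Ps = -196 + 4Ps, so Ps = 1665/28.
Buyers pay Pb = 1665/28 − 25 = 965/28; x' = -196 + 4·(1665/28) = 293/7.
Buyers' price falls by P* − Pb = 1465/28 − 965/28 = 125/7; sellers' price rises by Ps − P* = 1665/28 − 1465/28 = 50/7.
So producers capture (50/7)/25 = 2/7 of each unit of subsidy.

Producer share = 2/7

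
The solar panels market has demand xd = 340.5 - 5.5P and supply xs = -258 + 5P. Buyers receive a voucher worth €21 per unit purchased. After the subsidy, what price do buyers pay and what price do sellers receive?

Pre-subsidy: 340.5 - 5.5P = -258 + 5P gives P* = 57, x* = 27.
With the rebate, buyers effectively pay Pb = Ps − 21, where Ps is the price sellers receive.
Demand in terms of Ps becomes xd = 340.5 − 5.5(Ps − 21) = 456 - 5.5Ps. Setting this equal to supply: 456 - 5.5Ps = -258 + 5Ps, so Ps = 68.
Buyers pay Pb = 68 − 21 = 47; x' = -258 + 5·68 = 82.

Buyers pay €47; sellers receive €68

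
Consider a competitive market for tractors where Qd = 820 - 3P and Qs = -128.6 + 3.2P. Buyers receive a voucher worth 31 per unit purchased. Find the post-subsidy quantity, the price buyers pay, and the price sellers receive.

Q' = 409; buyers pay 137; sellers receive 168

Pre-subsidy: 820 - 3P = -128.6 + 3.2P gives P* = 153, Q* = 361.
With the rebate, buyers effectively pay Pb = Ps − 31, where Ps is the price sellers receive.
Demand in terms of Ps becomes Qd = 820 − 3(Ps − 31) = 913 - 3Ps. Setting this equal to supply: 913 - 3Ps = -128.6 + 3.2Ps, so Ps = 168.
Buyers pay Pb = 168 − 31 = 137; Q' = -128.6 + 3.2·168 = 409.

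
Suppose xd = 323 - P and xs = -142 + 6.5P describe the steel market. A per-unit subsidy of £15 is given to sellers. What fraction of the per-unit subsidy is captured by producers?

Producer share = 2/15

Pre-subsidy: 323 - P = -142 + 6.5P gives P* = 62, x* = 261.
With the subsidy, sellers receive Ps = Pb + 15 for each unit, where Pb is the price buyers pay.
Supply in terms of Pb becomes xs = -142 + 6.5(Pb + 15) = -44.5 + 6.5Pb. Setting this equal to demand: 323 - Pb = -44.5 + 6.5Pb, so Pb = 49.
Sellers receive Ps = 49 + 15 = 64; x' = 323 − 1·49 = 274.
Buyers' price falls by P* − Pb = 62 − 49 = 13; sellers' price rises by Ps − P* = 64 − 62 = 2.
So producers capture 2/15 = 2/15 of each unit of subsidy.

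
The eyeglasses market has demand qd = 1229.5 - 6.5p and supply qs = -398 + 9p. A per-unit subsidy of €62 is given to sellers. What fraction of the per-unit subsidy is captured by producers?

Pre-subsidy: 1229.5 - 6.5p = -398 + 9p gives p* = 105, q* = 547.
With the subsidy, sellers receive ps = pb + 62 for each unit, where pb is the price buyers pay.
Supply in terms of pb becomes qs = -398 + 9(pb + 62) = 160 + 9pb. Setting this equal to demand: 1229.5 - 6.5pb = 160 + 9pb, so pb = 69.
Sellers receive ps = 69 + 62 = 131; q' = 1229.5 − 6.5·69 = 781.
Buyers' price falls by p* − pb = 105 − 69 = 36; sellers' price rises by ps − p* = 131 − 105 = 26.
So producers capture 26/62 = 13/31 of each unit of subsidy.

Producer share = 13/31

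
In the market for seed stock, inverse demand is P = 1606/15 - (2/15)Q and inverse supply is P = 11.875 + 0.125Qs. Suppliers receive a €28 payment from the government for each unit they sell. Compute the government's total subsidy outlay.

Government cost = 413924/31

Pre-subsidy: 1606/15 - (2/15)Q = 11.875 + 0.125Q gives Q* = 11423/31 and P* = 1796/31.
With the subsidy, sellers receive Ps = Pb + 28 for each unit, where Pb is the price buyers pay.
On the curves, Pb = 1606/15 - (2/15)Q and Ps = 11.875 + 0.125Q; the wedge Ps − Pb = 28 gives 11.875 + 0.125Q − (1606/15 - (2/15)Q) = 28, so Q' = 14783/31.
Then Pb = 1606/15 − (2/15)·(14783/31) = 1348/31 and Ps = 11.875 + 0.125·(14783/31) = 2216/31.
Government outlay = subsidy × quantity = 28 × 14783/31 = 413924/31.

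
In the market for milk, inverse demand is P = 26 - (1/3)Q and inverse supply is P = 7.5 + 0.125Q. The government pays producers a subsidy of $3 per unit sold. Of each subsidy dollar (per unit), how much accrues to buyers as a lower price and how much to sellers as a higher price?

Buyers gain 24/11 per unit; sellers gain 9/11 per unit

Pre-subsidy: 26 - (1/3)Q = 7.5 + 0.125Q gives Q* = 444/11 and P* = 138/11.
With the subsidy, sellers receive Ps = Pb + 3 for each unit, where Pb is the price buyers pay.
On the curves, Pb = 26 - (1/3)Q and Ps = 7.5 + 0.125Q; the wedge Ps − Pb = 3 gives 7.5 + 0.125Q − (26 - (1/3)Q) = 3, so Q' = 516/11.
Then Pb = 26 − (1/3)·(516/11) = 114/11 and Ps = 7.5 + 0.125·(516/11) = 147/11.
Buyers' price falls by P* − Pb = 138/11 − 114/11 = 24/11; sellers' price rises by Ps − P* = 147/11 − 138/11 = 9/11.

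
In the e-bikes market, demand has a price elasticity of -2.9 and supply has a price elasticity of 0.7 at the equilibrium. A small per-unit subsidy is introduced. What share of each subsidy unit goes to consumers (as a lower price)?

Consumer share = 7/36

For a small subsidy around the equilibrium, the benefit split depends on the relative slopes, which at a point are proportional to the elasticities.
Buyer share = εs/(εs + |εd|) = 0.7/(0.7 + 2.9) = 7/36; seller share = |εd|/(εs + |εd|) = 29/36.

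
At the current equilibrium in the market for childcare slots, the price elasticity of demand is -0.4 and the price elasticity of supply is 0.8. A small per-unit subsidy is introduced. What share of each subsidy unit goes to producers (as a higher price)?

For a small subsidy around the equilibrium, the benefit split depends on the relative slopes, which at a point are proportional to the elasticities.
Buyer share = εs/(εs + |εd|) = 0.8/(0.8 + 0.4) = 2/3; seller share = |εd|/(εs + |εd|) = 1/3.
So producers capture 1/3 of the subsidy.

Producer share = 1/3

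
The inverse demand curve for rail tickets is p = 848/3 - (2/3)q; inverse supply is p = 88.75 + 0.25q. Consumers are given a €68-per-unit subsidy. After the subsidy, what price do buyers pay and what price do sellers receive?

Pre-subsidy: 848/3 - (2/3)q = 88.75 + 0.25q gives q* = 2327/11 and p* = 1558/11.
With the rebate, buyers effectively pay pb = ps − 68, where ps is the price sellers receive.
On the curves, pb = 848/3 - (2/3)q and ps = 88.75 + 0.25q; the wedge ps − pb = 68 gives 88.75 + 0.25q − (848/3 - (2/3)q) = 68, so q' = 3143/11.
Then pb = 848/3 − (2/3)·(3143/11) = 1014/11 and ps = 88.75 + 0.25·(3143/11) = 1762/11.

Buyers pay 1014/11; sellers receive 1762/11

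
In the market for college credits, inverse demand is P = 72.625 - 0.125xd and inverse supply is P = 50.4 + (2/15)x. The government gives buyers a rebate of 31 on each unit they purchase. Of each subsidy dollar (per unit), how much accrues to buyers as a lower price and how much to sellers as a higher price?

Buyers gain 15 per unit; sellers gain 16 per unit

Pre-subsidy: 72.625 - 0.125x = 50.4 + (2/15)x gives x* = 2667/31 and P* = 1918/31.
With the rebate, buyers effectively pay Pb = Ps − 31, where Ps is the price sellers receive.
On the curves, Pb = 72.625 - 0.125x and Ps = 50.4 + (2/15)x; the wedge Ps − Pb = 31 gives 50.4 + (2/15)x − (72.625 - 0.125x) = 31, so x' = 6387/31.
Then Pb = 72.625 − 0.125·(6387/31) = 1453/31 and Ps = 50.4 + (2/15)·(6387/31) = 2414/31.
Buyers' price falls by P* − Pb = 1918/31 − 1453/31 = 15; sellers' price rises by Ps − P* = 2414/31 − 1918/31 = 16.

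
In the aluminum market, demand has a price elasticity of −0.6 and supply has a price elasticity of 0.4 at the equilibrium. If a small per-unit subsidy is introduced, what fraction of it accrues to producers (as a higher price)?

For a small subsidy around the equilibrium, the benefit split depends on the relative slopes, which at a point are proportional to the elasticities.
Buyer share = εs/(εs + |εd|) = 0.4/(0.4 + 0.6) = 0.4; seller share = |εd|/(εs + |εd|) = 0.6.
So producers capture 0.6 of the subsidy.

Producer share = 0.6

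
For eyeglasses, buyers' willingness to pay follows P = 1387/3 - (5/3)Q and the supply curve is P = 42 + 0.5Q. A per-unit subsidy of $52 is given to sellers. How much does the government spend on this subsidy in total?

Government cost = $11336

Pre-subsidy: 1387/3 - (5/3)Q = 42 + 0.5Q gives Q* = 194 and P* = 139.
With the subsidy, sellers receive Ps = Pb + 52 for each unit, where Pb is the price buyers pay.
On the curves, Pb = 1387/3 - (5/3)Q and Ps = 42 + 0.5Q; the wedge Ps − Pb = 52 gives 42 + 0.5Q − (1387/3 - (5/3)Q) = 52, so Q' = 218.
Then Pb = 1387/3 − (5/3)·218 = 99 and Ps = 42 + 0.5·218 = 151.
Government outlay = subsidy × quantity = 52 × 218 = 11336.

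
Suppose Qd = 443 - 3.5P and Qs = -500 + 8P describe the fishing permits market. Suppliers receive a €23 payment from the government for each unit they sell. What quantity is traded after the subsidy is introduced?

Q' = 212

Pre-subsidy: 443 - 3.5P = -500 + 8P gives P* = 82, Q* = 156.
With the subsidy, sellers receive Ps = Pb + 23 for each unit, where Pb is the price buyers pay.
Supply in terms of Pb becomes Qs = -500 + 8(Pb + 23) = -316 + 8Pb. Setting this equal to demand: 443 - 3.5Pb = -316 + 8Pb, so Pb = 66.
Sellers receive Ps = 66 + 23 = 89; Q' = 443 − 3.5·66 = 212.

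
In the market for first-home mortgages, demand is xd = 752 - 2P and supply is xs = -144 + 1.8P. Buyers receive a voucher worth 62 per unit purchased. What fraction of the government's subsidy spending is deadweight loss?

DWL / government spending = 31/358

Pre-subsidy: 752 - 2P = -144 + 1.8P gives P* = 4480/19, x* = 5328/19.
With the rebate, buyers effectively pay Pb = Ps − 62, where Ps is the price sellers receive.
Demand in terms of Ps becomes xd = 752 − 2(Ps − 62) = 876 - 2Ps. Setting this equal to supply: 876 - 2Ps = -144 + 1.8Ps, so Ps = 5100/19.
Buyers pay Pb = 5100/19 − 62 = 3922/19; x' = -144 + 1.8·(5100/19) = 6444/19.
ΔCS = ½(5328/19 + 6444/19)(4480/19 − 3922/19) = 3284388/361; ΔPS = ½(5328/19 + 6444/19)(5100/19 − 4480/19) = 3649320/361.
Government spending = 62 × 6444/19 = 399528/19.
DWL = ½ × 62 × (6444/19 − 5328/19) = 34596/19; fraction = (34596/19) / (399528/19) = 31/358.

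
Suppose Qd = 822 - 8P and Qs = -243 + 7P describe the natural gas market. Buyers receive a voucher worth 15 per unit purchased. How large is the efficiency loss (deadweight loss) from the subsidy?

Pre-subsidy: 822 - 8P = -243 + 7P gives P* = 71, Q* = 254.
With the rebate, buyers effectively pay Pb = Ps − 15, where Ps is the price sellers receive.
Demand in terms of Ps becomes Qd = 822 − 8(Ps − 15) = 942 - 8Ps. Setting this equal to supply: 942 - 8Ps = -243 + 7Ps, so Ps = 79.
Buyers pay Pb = 79 − 15 = 64; Q' = -243 + 7·79 = 310.
The subsidy expands output by 310 − 254 = 56 past the efficient level; on those units the gap between marginal cost and willingness to pay runs from 0 up to 15.
DWL = ½ × 15 × 56 = 420.

Deadweight loss = 420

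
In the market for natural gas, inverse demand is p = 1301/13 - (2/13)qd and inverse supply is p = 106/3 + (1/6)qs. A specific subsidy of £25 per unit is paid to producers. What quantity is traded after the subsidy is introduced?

q' = 280

Pre-subsidy: 1301/13 - (2/13)q = 106/3 + (1/6)q gives q* = 202 and p* = 69.
With the subsidy, sellers receive ps = pb + 25 for each unit, where pb is the price buyers pay.
On the curves, pb = 1301/13 - (2/13)q and ps = 106/3 + (1/6)q; the wedge ps − pb = 25 gives 106/3 + (1/6)q − (1301/13 - (2/13)q) = 25, so q' = 280.
Then pb = 1301/13 − (2/13)·280 = 57 and ps = 106/3 + (1/6)·280 = 82.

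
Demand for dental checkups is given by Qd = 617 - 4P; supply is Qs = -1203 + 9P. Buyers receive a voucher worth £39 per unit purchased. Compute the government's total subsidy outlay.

Government cost = £6435

Pre-subsidy: 617 - 4P = -1203 + 9P gives P* = 140, Q* = 57.
With the rebate, buyers effectively pay Pb = Ps − 39, where Ps is the price sellers receive.
Demand in terms of Ps becomes Qd = 617 − 4(Ps − 39) = 773 - 4Ps. Setting this equal to supply: 773 - 4Ps = -1203 + 9Ps, so Ps = 152.
Buyers pay Pb = 152 − 39 = 113; Q' = -1203 + 9·152 = 165.
Government outlay = subsidy × quantity = 39 × 165 = 6435.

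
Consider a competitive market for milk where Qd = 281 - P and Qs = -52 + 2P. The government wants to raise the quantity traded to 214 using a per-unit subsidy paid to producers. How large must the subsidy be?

Required subsidy s = 66 per unit

At Q = 214, invert demand for the buyer price: Pb = (281 − 214)/1 = 67; invert supply for the seller price: Ps = (214 − (-52))/2 = 133.
The subsidy must fill the gap: s = Ps − Pb = 133 − 67 = 66.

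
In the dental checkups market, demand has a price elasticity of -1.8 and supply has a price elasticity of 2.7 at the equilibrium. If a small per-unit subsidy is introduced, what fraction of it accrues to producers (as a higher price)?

Producer share = 0.4

For a small subsidy around the equilibrium, the benefit split depends on the relative slopes, which at a point are proportional to the elasticities.
Buyer share = εs/(εs + |εd|) = 2.7/(2.7 + 1.8) = 0.6; seller share = |εd|/(εs + |εd|) = 0.4.
So producers capture 0.4 of the subsidy.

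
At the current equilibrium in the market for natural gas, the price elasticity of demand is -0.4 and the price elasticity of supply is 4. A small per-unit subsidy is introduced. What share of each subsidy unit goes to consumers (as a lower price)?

Consumer share = 10/11

For a small subsidy around the equilibrium, the benefit split depends on the relative slopes, which at a point are proportional to the elasticities.
Buyer share = εs/(εs + |εd|) = 4/(4 + 0.4) = 10/11; seller share = |εd|/(εs + |εd|) = 1/11.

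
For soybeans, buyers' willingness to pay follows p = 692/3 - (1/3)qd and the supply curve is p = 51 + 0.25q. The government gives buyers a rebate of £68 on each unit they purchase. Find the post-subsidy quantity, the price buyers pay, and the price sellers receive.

q' = 2972/7; buyers pay 624/7; sellers receive 1100/7

Pre-subsidy: 692/3 - (1/3)q = 51 + 0.25q gives q* = 308 and p* = 128.
With the rebate, buyers effectively pay pb = ps − 68, where ps is the price sellers receive.
On the curves, pb = 692/3 - (1/3)q and ps = 51 + 0.25q; the wedge ps − pb = 68 gives 51 + 0.25q − (692/3 - (1/3)q) = 68, so q' = 2972/7.
Then pb = 692/3 − (1/3)·(2972/7) = 624/7 and ps = 51 + 0.25·(2972/7) = 1100/7.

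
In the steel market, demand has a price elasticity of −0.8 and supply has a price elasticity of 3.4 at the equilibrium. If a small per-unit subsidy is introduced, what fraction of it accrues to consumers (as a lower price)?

For a small subsidy around the equilibrium, the benefit split depends on the relative slopes, which at a point are proportional to the elasticities.
Buyer share = εs/(εs + |εd|) = 3.4/(3.4 + 0.8) = 17/21; seller share = |εd|/(εs + |εd|) = 4/21.

Consumer share = 17/21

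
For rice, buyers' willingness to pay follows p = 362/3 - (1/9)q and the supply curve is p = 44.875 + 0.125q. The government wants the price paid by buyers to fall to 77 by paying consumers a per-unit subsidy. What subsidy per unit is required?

At a buyer price of 77, quantity demanded is 1086 − 9·77 = 393.
Sellers supply 393 only when they receive ps = 44.875 + 0.125·393 = 94.
s = ps − pb = 94 − 77 = 17.

Required subsidy s = 17 per unit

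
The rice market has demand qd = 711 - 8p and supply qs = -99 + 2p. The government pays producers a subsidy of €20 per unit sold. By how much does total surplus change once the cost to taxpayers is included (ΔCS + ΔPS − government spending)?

Net change in total surplus = -€320

Pre-subsidy: 711 - 8p = -99 + 2p gives p* = 81, q* = 63.
With the subsidy, sellers receive ps = pb + 20 for each unit, where pb is the price buyers pay.
Supply in terms of pb becomes qs = -99 + 2(pb + 20) = -59 + 2pb. Setting this equal to demand: 711 - 8pb = -59 + 2pb, so pb = 77.
Sellers receive ps = 77 + 20 = 97; q' = 711 − 8·77 = 95.
ΔCS = ½(63 + 95)(81 − 77) = 316; ΔPS = ½(63 + 95)(97 − 81) = 1264.
Government spending = 20 × 95 = 1900.
Net change = 316 + 1264 − 1900 = -320. The loss equals the DWL triangle ½·20·32.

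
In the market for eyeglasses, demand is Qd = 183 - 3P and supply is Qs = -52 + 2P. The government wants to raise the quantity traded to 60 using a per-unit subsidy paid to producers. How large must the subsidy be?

At Q = 60, invert demand for the buyer price: Pb = (183 − 60)/3 = 41; invert supply for the seller price: Ps = (60 − (-52))/2 = 56.
The subsidy must fill the gap: s = Ps − Pb = 56 − 41 = 15.

Required subsidy s = 15 per unit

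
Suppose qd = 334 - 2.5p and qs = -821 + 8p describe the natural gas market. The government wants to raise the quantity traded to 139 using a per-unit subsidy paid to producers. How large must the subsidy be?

At q = 139, invert demand for the buyer price: pb = (334 − 139)/2.5 = 78; invert supply for the seller price: ps = (139 − (-821))/8 = 120.
The subsidy must fill the gap: s = ps − pb = 120 − 78 = 42.

Required subsidy s = 42 per unit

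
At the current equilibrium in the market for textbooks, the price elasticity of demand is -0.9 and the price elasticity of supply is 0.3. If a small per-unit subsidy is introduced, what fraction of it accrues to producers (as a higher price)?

For a small subsidy around the equilibrium, the benefit split depends on the relative slopes, which at a point are proportional to the elasticities.
Buyer share = εs/(εs + |εd|) = 0.3/(0.3 + 0.9) = 0.25; seller share = |εd|/(εs + |εd|) = 0.75.
So producers capture 0.75 of the subsidy.

Producer share = 0.75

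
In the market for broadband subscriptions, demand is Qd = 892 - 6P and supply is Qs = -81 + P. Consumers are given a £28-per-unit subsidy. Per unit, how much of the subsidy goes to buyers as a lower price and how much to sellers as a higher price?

Pre-subsidy: 892 - 6P = -81 + P gives P* = 139, Q* = 58.
With the rebate, buyers effectively pay Pb = Ps − 28, where Ps is the price sellers receive.
Demand in terms of Ps becomes Qd = 892 − 6(Ps − 28) = 1060 - 6Ps. Setting this equal to supply: 1060 - 6Ps = -81 + Ps, so Ps = 163.
Buyers pay Pb = 163 − 28 = 135; Q' = -81 + 1·163 = 82.
Buyers' price falls by P* − Pb = 139 − 135 = 4; sellers' price rises by Ps − P* = 163 − 139 = 24.

Buyers gain £4 per unit; sellers gain £24 per unit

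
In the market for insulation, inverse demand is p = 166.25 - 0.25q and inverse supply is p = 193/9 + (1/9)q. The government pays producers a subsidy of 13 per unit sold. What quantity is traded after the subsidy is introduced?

Pre-subsidy: 166.25 - 0.25q = 193/9 + (1/9)q gives q* = 401 and p* = 66.
With the subsidy, sellers receive ps = pb + 13 for each unit, where pb is the price buyers pay.
On the curves, pb = 166.25 - 0.25q and ps = 193/9 + (1/9)q; the wedge ps − pb = 13 gives 193/9 + (1/9)q − (166.25 - 0.25q) = 13, so q' = 437.
Then pb = 166.25 − 0.25·437 = 57 and ps = 193/9 + (1/9)·437 = 70.

q' = 437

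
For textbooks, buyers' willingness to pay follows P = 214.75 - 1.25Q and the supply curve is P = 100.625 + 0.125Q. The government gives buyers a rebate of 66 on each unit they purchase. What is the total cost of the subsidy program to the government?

Pre-subsidy: 214.75 - 1.25Q = 100.625 + 0.125Q gives Q* = 83 and P* = 111.
With the rebate, buyers effectively pay Pb = Ps − 66, where Ps is the price sellers receive.
On the curves, Pb = 214.75 - 1.25Q and Ps = 100.625 + 0.125Q; the wedge Ps − Pb = 66 gives 100.625 + 0.125Q − (214.75 - 1.25Q) = 66, so Q' = 131.
Then Pb = 214.75 − 1.25·131 = 51 and Ps = 100.625 + 0.125·131 = 117.
Government outlay = subsidy × quantity = 66 × 131 = 8646.

Government cost = 8646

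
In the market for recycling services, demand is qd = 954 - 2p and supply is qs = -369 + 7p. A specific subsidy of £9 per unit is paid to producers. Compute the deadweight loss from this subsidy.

Deadweight loss = £63

Pre-subsidy: 954 - 2p = -369 + 7p gives p* = 147, q* = 660.
With the subsidy, sellers receive ps = pb + 9 for each unit, where pb is the price buyers pay.
Supply in terms of pb becomes qs = -369 + 7(pb + 9) = -306 + 7pb. Setting this equal to demand: 954 - 2pb = -306 + 7pb, so pb = 140.
Sellers receive ps = 140 + 9 = 149; q' = 954 − 2·140 = 674.
The subsidy expands output by 674 − 660 = 14 past the efficient level; on those units the gap between marginal cost and willingness to pay runs from 0 up to 9.
DWL = ½ × 9 × 14 = 63.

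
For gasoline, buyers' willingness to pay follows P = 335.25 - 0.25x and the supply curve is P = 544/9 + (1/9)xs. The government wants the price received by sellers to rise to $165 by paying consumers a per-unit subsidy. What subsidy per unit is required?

Required subsidy s = $65 per unit

At a seller price of 165, quantity supplied is -544 + 9·165 = 941.
Buyers absorb 941 only when they pay Pb = 335.25 − 0.25·941 = 100.
s = Ps − Pb = 165 − 100 = 65.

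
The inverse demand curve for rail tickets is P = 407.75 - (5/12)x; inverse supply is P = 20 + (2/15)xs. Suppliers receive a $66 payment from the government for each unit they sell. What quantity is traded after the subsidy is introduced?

x' = 825

Pre-subsidy: 407.75 - (5/12)x = 20 + (2/15)x gives x* = 705 and P* = 114.
With the subsidy, sellers receive Ps = Pb + 66 for each unit, where Pb is the price buyers pay.
On the curves, Pb = 407.75 - (5/12)x and Ps = 20 + (2/15)x; the wedge Ps − Pb = 66 gives 20 + (2/15)x − (407.75 - (5/12)x) = 66, so x' = 825.
Then Pb = 407.75 − (5/12)·825 = 64 and Ps = 20 + (2/15)·825 = 130.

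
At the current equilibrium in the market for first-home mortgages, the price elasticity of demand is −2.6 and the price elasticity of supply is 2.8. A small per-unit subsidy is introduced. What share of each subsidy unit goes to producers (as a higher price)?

For a small subsidy around the equilibrium, the benefit split depends on the relative slopes, which at a point are proportional to the elasticities.
Buyer share = εs/(εs + |εd|) = 2.8/(2.8 + 2.6) = 14/27; seller share = |εd|/(εs + |εd|) = 13/27.
So producers capture 13/27 of the subsidy.

Producer share = 13/27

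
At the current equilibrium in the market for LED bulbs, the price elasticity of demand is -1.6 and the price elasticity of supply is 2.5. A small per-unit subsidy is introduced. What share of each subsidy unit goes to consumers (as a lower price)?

For a small subsidy around the equilibrium, the benefit split depends on the relative slopes, which at a point are proportional to the elasticities.
Buyer share = εs/(εs + |εd|) = 2.5/(2.5 + 1.6) = 25/41; seller share = |εd|/(εs + |εd|) = 16/41.

Consumer share = 25/41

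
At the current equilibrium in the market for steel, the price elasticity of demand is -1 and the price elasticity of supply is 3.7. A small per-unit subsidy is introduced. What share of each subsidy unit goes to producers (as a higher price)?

For a small subsidy around the equilibrium, the benefit split depends on the relative slopes, which at a point are proportional to the elasticities.
Buyer share = εs/(εs + |εd|) = 3.7/(3.7 + 1) = 37/47; seller share = |εd|/(εs + |εd|) = 10/47.
So producers capture 10/47 of the subsidy.

Producer share = 10/47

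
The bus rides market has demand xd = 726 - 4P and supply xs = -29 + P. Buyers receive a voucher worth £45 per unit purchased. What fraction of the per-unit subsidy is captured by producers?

Pre-subsidy: 726 - 4P = -29 + P gives P* = 151, x* = 122.
With the rebate, buyers effectively pay Pb = Ps − 45, where Ps is the price sellers receive.
Demand in terms of Ps becomes xd = 726 − 4(Ps − 45) = 906 - 4Ps. Setting this equal to supply: 906 - 4Ps = -29 + Ps, so Ps = 187.
Buyers pay Pb = 187 − 45 = 142; x' = -29 + 1·187 = 158.
Buyers' price falls by P* − Pb = 151 − 142 = 9; sellers' price rises by Ps − P* = 187 − 151 = 36.
So producers capture 36/45 = 0.8 of each unit of subsidy.

Producer share = 0.8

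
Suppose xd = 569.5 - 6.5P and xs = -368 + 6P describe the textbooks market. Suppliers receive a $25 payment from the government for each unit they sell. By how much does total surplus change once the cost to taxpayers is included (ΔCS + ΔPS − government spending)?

Net change in total surplus = -$975

Pre-subsidy: 569.5 - 6.5P = -368 + 6P gives P* = 75, x* = 82.
With the subsidy, sellers receive Ps = Pb + 25 for each unit, where Pb is the price buyers pay.
Supply in terms of Pb becomes xs = -368 + 6(Pb + 25) = -218 + 6Pb. Setting this equal to demand: 569.5 - 6.5Pb = -218 + 6Pb, so Pb = 63.
Sellers receive Ps = 63 + 25 = 88; x' = 569.5 − 6.5·63 = 160.
ΔCS = ½(82 + 160)(75 − 63) = 1452; ΔPS = ½(82 + 160)(88 − 75) = 1573.
Government spending = 25 × 160 = 4000.
Net change = 1452 + 1573 − 4000 = -975. The loss equals the DWL triangle ½·25·78.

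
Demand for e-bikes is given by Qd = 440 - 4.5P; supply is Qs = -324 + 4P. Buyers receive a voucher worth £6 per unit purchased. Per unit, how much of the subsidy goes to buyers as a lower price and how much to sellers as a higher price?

Pre-subsidy: 440 - 4.5P = -324 + 4P gives P* = 1528/17, Q* = 604/17.
With the rebate, buyers effectively pay Pb = Ps − 6, where Ps is the price sellers receive.
Demand in terms of Ps becomes Qd = 440 − 4.5(Ps − 6) = 467 - 4.5Ps. Setting this equal to supply: 467 - 4.5Ps = -324 + 4Ps, so Ps = 1582/17.
Buyers pay Pb = 1582/17 − 6 = 1480/17; Q' = -324 + 4·(1582/17) = 820/17.
Buyers' price falls by P* − Pb = 1528/17 − 1480/17 = 48/17; sellers' price rises by Ps − P* = 1582/17 − 1528/17 = 54/17.

Buyers gain 48/17 per unit; sellers gain 54/17 per unit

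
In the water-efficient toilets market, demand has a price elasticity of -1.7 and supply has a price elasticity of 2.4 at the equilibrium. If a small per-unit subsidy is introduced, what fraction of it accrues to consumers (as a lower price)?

For a small subsidy around the equilibrium, the benefit split depends on the relative slopes, which at a point are proportional to the elasticities.
Buyer share = εs/(εs + |εd|) = 2.4/(2.4 + 1.7) = 24/41; seller share = |εd|/(εs + |εd|) = 17/41.

Consumer share = 24/41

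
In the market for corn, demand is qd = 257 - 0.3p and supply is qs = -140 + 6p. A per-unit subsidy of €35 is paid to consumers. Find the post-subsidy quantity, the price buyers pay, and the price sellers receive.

Pre-subsidy: 257 - 0.3p = -140 + 6p gives p* = 3970/63, q* = 5000/21.
With the rebate, buyers effectively pay pb = ps − 35, where ps is the price sellers receive.
Demand in terms of ps becomes qd = 257 − 0.3(ps − 35) = 267.5 - 0.3ps. Setting this equal to supply: 267.5 - 0.3ps = -140 + 6ps, so ps = 4075/63.
Buyers pay pb = 4075/63 − 35 = 1870/63; q' = -140 + 6·(4075/63) = 5210/21.

q' = 5210/21; buyers pay 1870/63; sellers receive 4075/63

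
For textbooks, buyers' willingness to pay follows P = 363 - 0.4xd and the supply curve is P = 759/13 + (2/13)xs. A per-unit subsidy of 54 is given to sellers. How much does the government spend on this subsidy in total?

Pre-subsidy: 363 - 0.4x = 759/13 + (2/13)x gives x* = 550 and P* = 143.
With the subsidy, sellers receive Ps = Pb + 54 for each unit, where Pb is the price buyers pay.
On the curves, Pb = 363 - 0.4x and Ps = 759/13 + (2/13)x; the wedge Ps − Pb = 54 gives 759/13 + (2/13)x − (363 - 0.4x) = 54, so x' = 647.5.
Then Pb = 363 − 0.4·647.5 = 104 and Ps = 759/13 + (2/13)·647.5 = 158.
Government outlay = subsidy × quantity = 54 × 647.5 = 34965.

Government cost = 34965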